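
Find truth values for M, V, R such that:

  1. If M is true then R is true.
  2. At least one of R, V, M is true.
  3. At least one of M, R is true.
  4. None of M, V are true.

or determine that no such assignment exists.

M=F, V=F, R=T

  (1) M=F ⇒ R: vacuous ✓
  (2) {R, V, M}: 1 true — at least one ✓
  (3) {M, R}: 1 true — at least one ✓
  (4) {M, V}: 0 true — none ✓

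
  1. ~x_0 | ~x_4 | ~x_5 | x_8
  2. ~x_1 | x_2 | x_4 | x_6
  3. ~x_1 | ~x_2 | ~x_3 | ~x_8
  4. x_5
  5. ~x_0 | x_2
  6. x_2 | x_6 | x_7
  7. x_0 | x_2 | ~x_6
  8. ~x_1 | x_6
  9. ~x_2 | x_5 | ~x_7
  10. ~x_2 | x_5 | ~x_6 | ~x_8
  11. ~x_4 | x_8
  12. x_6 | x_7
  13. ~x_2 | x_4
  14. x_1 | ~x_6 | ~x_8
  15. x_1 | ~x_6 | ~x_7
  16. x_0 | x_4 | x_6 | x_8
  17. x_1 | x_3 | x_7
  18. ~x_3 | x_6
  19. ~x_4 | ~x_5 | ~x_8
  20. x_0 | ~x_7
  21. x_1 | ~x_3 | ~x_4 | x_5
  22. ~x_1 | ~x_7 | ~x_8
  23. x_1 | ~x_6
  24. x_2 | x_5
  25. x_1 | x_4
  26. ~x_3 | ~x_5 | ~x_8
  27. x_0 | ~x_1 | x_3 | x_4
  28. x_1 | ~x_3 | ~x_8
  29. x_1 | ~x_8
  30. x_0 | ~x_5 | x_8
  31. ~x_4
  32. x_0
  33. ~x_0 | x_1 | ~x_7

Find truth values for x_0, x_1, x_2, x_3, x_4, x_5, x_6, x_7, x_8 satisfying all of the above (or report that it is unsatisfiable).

Case x_0 = True:
  (x_5) forces x_5 = True.
  (~x_0 | x_2) forces x_2 = True.
  (~x_2 | x_4) forces x_4 = True.
  Clause (~x_4) is falsified — contradiction.
Case x_0 = False:
  Clause (x_0) is falsified — contradiction.
Both cases fail, so the formula is unsatisfiable.

UNSATISFIABLE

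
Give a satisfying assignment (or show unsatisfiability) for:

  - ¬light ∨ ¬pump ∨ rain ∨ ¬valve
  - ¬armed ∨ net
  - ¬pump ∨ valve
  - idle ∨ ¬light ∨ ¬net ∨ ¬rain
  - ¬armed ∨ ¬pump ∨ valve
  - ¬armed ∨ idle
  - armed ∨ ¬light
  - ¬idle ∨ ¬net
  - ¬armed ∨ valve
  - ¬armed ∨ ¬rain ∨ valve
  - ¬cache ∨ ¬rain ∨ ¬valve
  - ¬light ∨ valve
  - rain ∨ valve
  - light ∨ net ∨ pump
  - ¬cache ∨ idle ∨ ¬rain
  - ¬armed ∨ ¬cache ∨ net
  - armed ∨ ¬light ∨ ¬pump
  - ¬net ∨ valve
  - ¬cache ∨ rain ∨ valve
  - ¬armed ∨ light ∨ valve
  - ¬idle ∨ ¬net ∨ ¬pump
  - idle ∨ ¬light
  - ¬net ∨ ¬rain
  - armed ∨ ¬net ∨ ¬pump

Set light = False.
Set net = False.
  then (¬armed ∨ net) forces armed = False.
  then (light ∨ net ∨ pump) forces pump = True.
  then (¬pump ∨ valve) forces valve = True.
Set rain = False.
Set cache = True.
Set idle = False.
All clauses satisfied.

light = False; net = False; rain = False; cache = True; armed = False; idle = False; pump = True; valve = True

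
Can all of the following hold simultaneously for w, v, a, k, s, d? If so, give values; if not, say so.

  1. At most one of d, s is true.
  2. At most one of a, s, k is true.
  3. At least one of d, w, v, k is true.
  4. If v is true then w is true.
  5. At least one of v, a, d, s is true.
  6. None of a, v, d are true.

w=T, v=F, a=F, k=F, s=T, d=F

  (1) {d, s}: 1 true — at most one ✓
  (2) {a, s, k}: 1 true — at most one ✓
  (3) {d, w, v, k}: 1 true — at least one ✓
  (4) v=F ⇒ w: vacuous ✓
  (5) {v, a, d, s}: 1 true — at least one ✓
  (6) {a, v, d}: 0 true — none ✓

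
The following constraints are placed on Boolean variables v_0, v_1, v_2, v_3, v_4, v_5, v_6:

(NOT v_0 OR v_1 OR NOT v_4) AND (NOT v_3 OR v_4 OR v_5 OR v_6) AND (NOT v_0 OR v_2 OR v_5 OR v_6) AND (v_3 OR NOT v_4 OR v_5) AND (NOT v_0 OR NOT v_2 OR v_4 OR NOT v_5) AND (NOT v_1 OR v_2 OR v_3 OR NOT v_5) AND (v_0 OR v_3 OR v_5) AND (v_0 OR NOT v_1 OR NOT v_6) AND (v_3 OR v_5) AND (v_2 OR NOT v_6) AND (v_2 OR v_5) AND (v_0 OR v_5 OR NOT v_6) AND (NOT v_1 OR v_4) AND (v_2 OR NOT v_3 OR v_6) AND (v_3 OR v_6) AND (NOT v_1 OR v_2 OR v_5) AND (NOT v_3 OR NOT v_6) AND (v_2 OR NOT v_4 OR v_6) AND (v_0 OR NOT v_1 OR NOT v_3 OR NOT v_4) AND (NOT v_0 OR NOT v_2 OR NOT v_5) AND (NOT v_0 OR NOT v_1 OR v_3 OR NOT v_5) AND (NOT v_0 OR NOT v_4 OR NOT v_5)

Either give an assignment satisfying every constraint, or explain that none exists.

Set v_0 = False.
Try v_1 = True:
  (v_0 OR NOT v_1 OR NOT v_6) forces v_6 = False.
  (NOT v_1 OR v_4) forces v_4 = True.
  (v_3 OR v_6) forces v_3 = True.
  clause (v_0 OR NOT v_1 OR NOT v_3 OR NOT v_4) is falsified — backtrack.
So v_1 = False.
Set v_2 = True.
Set v_3 = True.
  then (NOT v_3 OR NOT v_6) forces v_6 = False.
Set v_4 = True.
Set v_5 = True.
All clauses satisfied.

v_0=F; v_1=F; v_2=T; v_3=T; v_4=T; v_5=T; v_6=F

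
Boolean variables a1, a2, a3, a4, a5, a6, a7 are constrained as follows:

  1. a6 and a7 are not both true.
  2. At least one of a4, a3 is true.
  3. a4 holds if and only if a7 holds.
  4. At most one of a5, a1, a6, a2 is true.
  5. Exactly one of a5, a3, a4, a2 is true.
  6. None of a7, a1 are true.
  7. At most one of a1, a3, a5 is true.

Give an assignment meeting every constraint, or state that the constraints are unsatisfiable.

a1=F, a2=F, a3=T, a4=F, a5=F, a6=F, a7=F

  (1) a6=F, a7=F — not both ✓
  (2) {a4, a3}: 1 true — at least one ✓
  (3) a4=F, a7=F — same ✓
  (4) {a5, a1, a6, a2}: 0 true — at most one ✓
  (5) {a5, a3, a4, a2}: 1 true — exactly one ✓
  (6) {a7, a1}: 0 true — none ✓
  (7) {a1, a3, a5}: 1 true — at most one ✓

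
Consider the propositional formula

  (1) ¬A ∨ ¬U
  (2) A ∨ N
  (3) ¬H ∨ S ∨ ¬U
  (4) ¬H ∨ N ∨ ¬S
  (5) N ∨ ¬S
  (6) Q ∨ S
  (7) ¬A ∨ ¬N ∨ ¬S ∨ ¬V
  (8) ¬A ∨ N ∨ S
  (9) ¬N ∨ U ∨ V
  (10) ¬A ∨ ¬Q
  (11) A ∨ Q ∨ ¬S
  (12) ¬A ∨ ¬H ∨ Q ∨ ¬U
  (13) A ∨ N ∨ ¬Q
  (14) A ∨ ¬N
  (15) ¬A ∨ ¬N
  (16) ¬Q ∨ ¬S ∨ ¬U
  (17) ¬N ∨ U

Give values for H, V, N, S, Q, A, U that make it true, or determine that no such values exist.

Case N = True:
  (A ∨ ¬N) forces A = True.
  Clause (¬A ∨ ¬N) is falsified — contradiction.
Case N = False:
  (A ∨ N) forces A = True.
  (¬A ∨ ¬U) forces U = False.
  (N ∨ ¬S) forces S = False.
  Clause (¬A ∨ N ∨ S) is falsified — contradiction.
Both cases fail, so the formula is unsatisfiable.

UNSATISFIABLE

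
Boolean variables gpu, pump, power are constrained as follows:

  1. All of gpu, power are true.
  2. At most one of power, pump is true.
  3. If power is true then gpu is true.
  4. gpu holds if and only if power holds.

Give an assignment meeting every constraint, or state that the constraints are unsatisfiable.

gpu = True, pump = False, power = True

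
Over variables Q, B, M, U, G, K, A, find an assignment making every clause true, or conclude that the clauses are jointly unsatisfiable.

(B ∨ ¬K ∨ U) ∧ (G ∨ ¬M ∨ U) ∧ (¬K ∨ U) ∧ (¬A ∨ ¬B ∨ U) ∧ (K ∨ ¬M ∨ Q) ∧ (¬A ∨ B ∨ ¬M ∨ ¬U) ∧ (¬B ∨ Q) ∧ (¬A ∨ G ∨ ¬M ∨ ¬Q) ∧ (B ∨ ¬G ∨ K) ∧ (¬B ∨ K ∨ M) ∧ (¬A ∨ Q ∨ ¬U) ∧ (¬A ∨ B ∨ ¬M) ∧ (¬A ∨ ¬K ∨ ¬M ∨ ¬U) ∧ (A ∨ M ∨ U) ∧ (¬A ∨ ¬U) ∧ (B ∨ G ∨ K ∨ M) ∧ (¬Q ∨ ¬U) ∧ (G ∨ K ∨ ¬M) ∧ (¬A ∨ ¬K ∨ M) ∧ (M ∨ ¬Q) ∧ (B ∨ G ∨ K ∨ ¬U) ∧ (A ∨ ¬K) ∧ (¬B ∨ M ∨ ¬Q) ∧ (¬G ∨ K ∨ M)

Q = True, B = True, M = True, U = False, G = True, K = False, A = False

Set Q = True.
  then (¬Q ∨ ¬U) forces U = False.
  then (M ∨ ¬Q) forces M = True.
  then (G ∨ ¬M ∨ U) forces G = True.
  then (¬K ∨ U) forces K = False.
  then (B ∨ ¬G ∨ K) forces B = True.
  then (¬A ∨ ¬B ∨ U) forces A = False.
All clauses satisfied.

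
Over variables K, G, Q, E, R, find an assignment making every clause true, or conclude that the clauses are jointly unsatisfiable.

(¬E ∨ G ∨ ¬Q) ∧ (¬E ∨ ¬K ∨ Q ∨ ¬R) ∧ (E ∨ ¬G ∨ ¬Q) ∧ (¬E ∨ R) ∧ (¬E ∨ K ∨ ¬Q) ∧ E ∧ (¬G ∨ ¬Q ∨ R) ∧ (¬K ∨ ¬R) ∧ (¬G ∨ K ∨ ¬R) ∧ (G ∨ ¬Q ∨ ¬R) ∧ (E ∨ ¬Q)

K: False, G: False, Q: False, E: True, R: True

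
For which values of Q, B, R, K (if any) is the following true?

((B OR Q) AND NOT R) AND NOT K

Q: True, B: False, R: False, K: False

  (B OR Q) AND NOT R = True
    B OR Q = True
    NOT R = True
  NOT K = True
Both conjuncts True, so the formula holds.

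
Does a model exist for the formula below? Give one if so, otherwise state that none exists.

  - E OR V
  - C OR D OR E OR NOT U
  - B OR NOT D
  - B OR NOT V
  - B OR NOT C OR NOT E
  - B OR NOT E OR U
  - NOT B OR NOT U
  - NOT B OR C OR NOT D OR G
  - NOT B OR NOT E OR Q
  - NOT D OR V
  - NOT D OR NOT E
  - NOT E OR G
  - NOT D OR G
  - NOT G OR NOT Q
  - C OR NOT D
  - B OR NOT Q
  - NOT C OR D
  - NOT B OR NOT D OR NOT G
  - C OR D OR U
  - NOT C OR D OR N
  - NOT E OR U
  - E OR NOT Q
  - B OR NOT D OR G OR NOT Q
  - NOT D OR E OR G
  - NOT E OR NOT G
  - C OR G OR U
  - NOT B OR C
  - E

Case E = True:
  (NOT D OR NOT E) forces D = False.
  (NOT E OR G) forces G = True.
  Clause (NOT E OR NOT G) is falsified — contradiction.
Case E = False:
  Clause (E) is falsified — contradiction.
Both cases fail, so the formula is unsatisfiable.

Unsatisfiable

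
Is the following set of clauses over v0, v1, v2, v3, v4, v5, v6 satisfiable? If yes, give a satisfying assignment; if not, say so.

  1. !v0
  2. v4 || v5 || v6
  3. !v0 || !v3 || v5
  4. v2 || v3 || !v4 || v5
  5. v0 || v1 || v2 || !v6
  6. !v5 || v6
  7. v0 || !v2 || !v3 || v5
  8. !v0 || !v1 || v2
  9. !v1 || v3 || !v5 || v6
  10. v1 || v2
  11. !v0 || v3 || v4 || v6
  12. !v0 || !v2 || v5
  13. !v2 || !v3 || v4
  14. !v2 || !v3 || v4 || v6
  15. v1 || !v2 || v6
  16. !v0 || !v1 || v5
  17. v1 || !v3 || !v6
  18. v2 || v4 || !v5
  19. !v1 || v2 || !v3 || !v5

v0 = False, v1 = True, v2 = False, v3 = False, v4 = False, v5 = False, v6 = True

Unit clause (!v0) forces v0 = False.
Set v1 = True.
Set v2 = False.
Set v3 = False.
Set v4 = False.
  then (v2 || v4 || !v5) forces v5 = False.
  then (v4 || v5 || v6) forces v6 = True.
All clauses satisfied.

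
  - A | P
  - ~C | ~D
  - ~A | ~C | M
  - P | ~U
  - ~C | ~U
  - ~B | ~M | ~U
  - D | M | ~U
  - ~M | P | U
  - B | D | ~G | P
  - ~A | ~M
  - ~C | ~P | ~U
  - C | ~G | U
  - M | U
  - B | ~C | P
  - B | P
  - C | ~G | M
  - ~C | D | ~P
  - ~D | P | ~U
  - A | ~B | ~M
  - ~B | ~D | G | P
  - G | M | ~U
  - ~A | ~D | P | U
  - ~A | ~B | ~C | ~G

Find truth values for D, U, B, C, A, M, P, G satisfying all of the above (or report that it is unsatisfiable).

D = False, U = True, B = False, C = False, A = False, M = True, P = True, G = True

Set D = False.
Set U = True.
  then (P | ~U) forces P = True.
  then (~C | ~U) forces C = False.
  then (D | M | ~U) forces M = True.
  then (~A | ~M) forces A = False.
  then (A | ~B | ~M) forces B = False.
Set G = True.
All clauses satisfied.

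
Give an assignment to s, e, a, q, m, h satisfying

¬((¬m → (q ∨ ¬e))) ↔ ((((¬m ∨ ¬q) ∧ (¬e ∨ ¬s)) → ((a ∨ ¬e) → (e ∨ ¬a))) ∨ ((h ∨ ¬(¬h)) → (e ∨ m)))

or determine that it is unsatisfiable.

s=F; e=T; a=T; q=F; m=F; h=F

  ¬((¬m → (q ∨ ¬e))) ↔ ((((¬m ∨ ¬q) ∧ (¬e ∨ ¬s)) → ((a ∨ ¬e) → (e ∨ ¬a))) ∨ ((h ∨ ¬(¬h)) → (e ∨ m))) = True
    ¬((¬m → (q ∨ ¬e))) = True
      ¬m → (q ∨ ¬e) = False
        ¬m = True
        q ∨ ¬e = False
          ¬e = False
    (((¬m ∨ ¬q) ∧ (¬e ∨ ¬s)) → ((a ∨ ¬e) → (e ∨ ¬a))) ∨ ((h ∨ ¬(¬h)) → (e ∨ m)) = True
      ((¬m ∨ ¬q) ∧ (¬e ∨ ¬s)) → ((a ∨ ¬e) → (e ∨ ¬a)) = True
        (¬m ∨ ¬q) ∧ (¬e ∨ ¬s) = True
          ¬m ∨ ¬q = True
            ¬m = True
            ¬q = True
          ¬e ∨ ¬s = True
            ¬e = False
            ¬s = True
        (a ∨ ¬e) → (e ∨ ¬a) = True
          a ∨ ¬e = True
            ¬e = False
          e ∨ ¬a = True
            ¬a = False
      (h ∨ ¬(¬h)) → (e ∨ m) = True
        h ∨ ¬(¬h) = False
          ¬(¬h) = False
            ¬h = True
        e ∨ m = True
The formula evaluates to True.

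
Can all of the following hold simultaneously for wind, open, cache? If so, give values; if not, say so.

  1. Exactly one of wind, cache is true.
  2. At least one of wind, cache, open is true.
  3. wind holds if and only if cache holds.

Case wind = True:
  (1) with wind=T forces cache = False.
  Constraint (3) is violated (wind=T, cache=F) — contradiction.
Case wind = False:
  (1) with wind=F forces cache = True.
  Constraint (3) is violated (wind=F, cache=T) — contradiction.
Both cases fail — unsatisfiable.

UNSATISFIABLE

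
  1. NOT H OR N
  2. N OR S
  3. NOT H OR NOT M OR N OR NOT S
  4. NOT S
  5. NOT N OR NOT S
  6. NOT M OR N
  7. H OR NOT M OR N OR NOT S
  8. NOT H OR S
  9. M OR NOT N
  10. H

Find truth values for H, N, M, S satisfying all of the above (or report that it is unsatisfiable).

Case H = True:
  (NOT H OR N) forces N = True.
  (NOT S) forces S = False.
  Clause (NOT H OR S) is falsified — contradiction.
Case H = False:
  Clause (H) is falsified — contradiction.
Both cases fail, so the formula is unsatisfiable.

Unsatisfiable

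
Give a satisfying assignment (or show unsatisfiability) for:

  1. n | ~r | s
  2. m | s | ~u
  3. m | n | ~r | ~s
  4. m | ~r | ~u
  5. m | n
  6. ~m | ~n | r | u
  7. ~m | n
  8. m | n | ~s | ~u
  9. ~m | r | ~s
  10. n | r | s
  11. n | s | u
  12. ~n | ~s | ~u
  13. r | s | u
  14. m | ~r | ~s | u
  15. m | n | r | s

Set u = False.
Set m = True.
  then (~m | n) forces n = True.
  then (~m | ~n | r | u) forces r = True.
Set s = False.
All clauses satisfied.

u=F, m=T, n=T, r=T, s=F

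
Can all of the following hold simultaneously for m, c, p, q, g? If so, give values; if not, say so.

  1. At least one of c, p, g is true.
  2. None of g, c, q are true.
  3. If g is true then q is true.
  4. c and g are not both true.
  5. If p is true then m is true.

m = True; c = False; p = True; q = False; g = False

  (1) {c, p, g}: 1 true — at least one ✓
  (2) {g, c, q}: 0 true — none ✓
  (3) g=F ⇒ q: vacuous ✓
  (4) c=F, g=F — not both ✓
  (5) p=T ⇒ m: T ✓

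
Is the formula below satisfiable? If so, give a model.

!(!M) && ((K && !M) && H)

UNSATISFIABLE

Case M = True: the conjunct !M is False.
Case M = False: the conjunct !(!M) becomes !(!False) = False.
Both cases fail — unsatisfiable.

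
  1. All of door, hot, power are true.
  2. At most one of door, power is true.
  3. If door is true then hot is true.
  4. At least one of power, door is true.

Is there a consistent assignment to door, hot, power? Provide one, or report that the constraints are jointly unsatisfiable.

Unsatisfiable — no assignment works.

Case power = True:
  (1) forces door = True.
  Constraint (2) is violated (door=T, power=T) — contradiction.
Case power = False:
  Constraint (1) is violated (power=F) — contradiction.
Both cases fail — unsatisfiable.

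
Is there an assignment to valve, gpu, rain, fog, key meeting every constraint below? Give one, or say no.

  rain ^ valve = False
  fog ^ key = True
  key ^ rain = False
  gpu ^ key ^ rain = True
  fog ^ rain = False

Adding constraints 2, 3, 5 mod 2: every variable appears an even number of times on the left, so the left side is 0.
But the right sides sum to 1 (mod 2). 0 ≠ 1 — the system is inconsistent.

UNSATISFIABLE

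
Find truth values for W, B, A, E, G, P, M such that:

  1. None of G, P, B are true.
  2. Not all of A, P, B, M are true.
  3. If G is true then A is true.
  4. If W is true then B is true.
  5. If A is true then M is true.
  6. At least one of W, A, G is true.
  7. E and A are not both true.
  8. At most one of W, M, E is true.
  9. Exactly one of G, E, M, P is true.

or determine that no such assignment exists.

W: False, B: False, A: True, E: False, G: False, P: False, M: True

  (1) {G, P, B}: 0 true — none ✓
  (2) {A, P, B, M}: 2/4 true — not all ✓
  (3) G=F ⇒ A: vacuous ✓
  (4) W=F ⇒ B: vacuous ✓
  (5) A=T ⇒ M: T ✓
  (6) {W, A, G}: 1 true — at least one ✓
  (7) E=F, A=T — not both ✓
  (8) {W, M, E}: 1 true — at most one ✓
  (9) {G, E, M, P}: 1 true — exactly one ✓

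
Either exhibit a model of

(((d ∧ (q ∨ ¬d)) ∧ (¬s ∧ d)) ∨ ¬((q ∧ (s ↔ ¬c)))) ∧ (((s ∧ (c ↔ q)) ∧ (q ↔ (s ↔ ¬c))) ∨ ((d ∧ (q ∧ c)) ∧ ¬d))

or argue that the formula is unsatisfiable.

The conjunct ((s ∧ (c ↔ q)) ∧ (q ↔ (s ↔ ¬c))) ∨ ((d ∧ (q ∧ c)) ∧ ¬d) is unsatisfiable on its own:
  c = True: simplifies to ((s ∧ q) ∧ (q ↔ ¬s)) ∨ ((d ∧ q) ∧ ¬d).
    q = True: simplifies to (s ∧ ¬s) ∨ (d ∧ ¬d).
      s = True: simplifies to d ∧ ¬d.
        d = True: the conjunct ¬d is False.
        d = False: the conjunct d is False.
      s = False: simplifies to d ∧ ¬d.
        d = True: the conjunct ¬d is False.
        d = False: the conjunct d is False.
    q = False: this becomes (False ∧ s) ∨ (False ∧ ¬d) = False.
  c = False: simplifies to (s ∧ ¬q) ∧ (q ↔ s).
    q = True: the conjunct ¬q is False.
    q = False: simplifies to s ∧ ¬s.
      s = True: the conjunct ¬s is False.
      s = False: the conjunct s is False.
So the whole conjunction is unsatisfiable.

No satisfying assignment exists.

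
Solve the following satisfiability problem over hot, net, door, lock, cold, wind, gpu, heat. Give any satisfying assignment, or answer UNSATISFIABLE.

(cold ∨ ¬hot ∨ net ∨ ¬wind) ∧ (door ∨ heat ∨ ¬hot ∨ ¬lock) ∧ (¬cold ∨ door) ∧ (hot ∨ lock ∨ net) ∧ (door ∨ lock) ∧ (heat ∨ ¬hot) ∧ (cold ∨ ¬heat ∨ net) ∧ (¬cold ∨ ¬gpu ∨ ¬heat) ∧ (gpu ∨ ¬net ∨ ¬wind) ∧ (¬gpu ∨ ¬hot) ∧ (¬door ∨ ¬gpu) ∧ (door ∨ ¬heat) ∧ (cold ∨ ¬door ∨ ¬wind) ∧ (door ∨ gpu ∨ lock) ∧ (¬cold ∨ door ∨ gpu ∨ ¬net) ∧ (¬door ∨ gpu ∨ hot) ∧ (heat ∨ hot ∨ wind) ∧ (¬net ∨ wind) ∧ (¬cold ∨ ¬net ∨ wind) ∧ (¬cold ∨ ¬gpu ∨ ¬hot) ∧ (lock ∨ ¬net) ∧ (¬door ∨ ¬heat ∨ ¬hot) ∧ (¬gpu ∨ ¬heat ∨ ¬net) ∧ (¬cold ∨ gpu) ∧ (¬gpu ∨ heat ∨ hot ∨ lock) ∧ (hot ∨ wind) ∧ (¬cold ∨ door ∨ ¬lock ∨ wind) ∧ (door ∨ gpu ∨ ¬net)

Set hot = False.
  then (hot ∨ wind) forces wind = True.
Set net = True.
  then (gpu ∨ ¬net ∨ ¬wind) forces gpu = True.
  then (¬door ∨ ¬gpu) forces door = False.
  then (door ∨ ¬heat) forces heat = False.
  then (lock ∨ ¬net) forces lock = True.
  then (¬cold ∨ door) forces cold = False.
All clauses satisfied.

hot=F; net=T; door=F; lock=T; cold=F; wind=T; gpu=T; heat=F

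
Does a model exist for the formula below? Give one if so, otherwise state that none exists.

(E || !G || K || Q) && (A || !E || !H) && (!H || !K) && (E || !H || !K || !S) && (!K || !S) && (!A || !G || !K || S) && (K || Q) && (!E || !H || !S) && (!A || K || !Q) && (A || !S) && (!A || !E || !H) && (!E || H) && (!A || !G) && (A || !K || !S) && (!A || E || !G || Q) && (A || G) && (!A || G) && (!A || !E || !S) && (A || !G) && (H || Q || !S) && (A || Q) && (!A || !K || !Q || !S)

Unsatisfiable — no assignment works.

Case G = True:
  (!A || !G) forces A = False.
  Clause (A || !G) is falsified — contradiction.
Case G = False:
  (A || G) forces A = True.
  Clause (!A || G) is falsified — contradiction.
Both cases fail, so the formula is unsatisfiable.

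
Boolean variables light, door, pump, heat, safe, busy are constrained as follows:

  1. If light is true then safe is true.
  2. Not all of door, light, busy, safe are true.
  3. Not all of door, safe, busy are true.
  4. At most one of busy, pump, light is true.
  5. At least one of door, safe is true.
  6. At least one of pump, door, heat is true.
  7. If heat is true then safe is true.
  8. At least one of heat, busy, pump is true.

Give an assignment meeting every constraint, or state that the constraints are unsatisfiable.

light = False, door = True, pump = True, heat = True, safe = True, busy = False

  (1) light=F ⇒ safe: vacuous ✓
  (2) {door, light, busy, safe}: 2/4 true — not all ✓
  (3) {door, safe, busy}: 2/3 true — not all ✓
  (4) {busy, pump, light}: 1 true — at most one ✓
  (5) {door, safe}: 2 true — at least one ✓
  (6) {pump, door, heat}: 3 true — at least one ✓
  (7) heat=T ⇒ safe: T ✓
  (8) {heat, busy, pump}: 2 true — at least one ✓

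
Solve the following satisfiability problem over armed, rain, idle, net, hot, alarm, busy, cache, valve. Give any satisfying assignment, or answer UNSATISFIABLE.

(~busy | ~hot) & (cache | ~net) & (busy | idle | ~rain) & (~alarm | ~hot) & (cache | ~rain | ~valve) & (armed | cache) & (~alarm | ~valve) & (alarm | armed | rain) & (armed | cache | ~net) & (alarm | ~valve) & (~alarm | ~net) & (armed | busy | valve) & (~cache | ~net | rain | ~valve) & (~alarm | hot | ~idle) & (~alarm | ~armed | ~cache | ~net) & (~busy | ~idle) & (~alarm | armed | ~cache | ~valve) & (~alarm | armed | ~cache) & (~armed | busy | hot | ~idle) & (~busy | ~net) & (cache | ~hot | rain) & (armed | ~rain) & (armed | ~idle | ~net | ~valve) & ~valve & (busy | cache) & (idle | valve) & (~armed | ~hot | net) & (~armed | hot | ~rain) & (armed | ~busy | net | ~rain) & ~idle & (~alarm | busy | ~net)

Case idle = True:
  Clause (~idle) is falsified — contradiction.
Case idle = False:
  (~valve) forces valve = False.
  Clause (idle | valve) is falsified — contradiction.
Both cases fail, so the formula is unsatisfiable.

UNSATISFIABLE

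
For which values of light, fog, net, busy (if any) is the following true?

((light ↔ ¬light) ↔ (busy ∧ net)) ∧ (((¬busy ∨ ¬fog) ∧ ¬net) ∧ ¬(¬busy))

light = False; fog = False; net = False; busy = True

  (light ↔ ¬light) ↔ (busy ∧ net) = True
    light ↔ ¬light = False
      ¬light = True
    busy ∧ net = False
  ((¬busy ∨ ¬fog) ∧ ¬net) ∧ ¬(¬busy) = True
    (¬busy ∨ ¬fog) ∧ ¬net = True
      ¬busy ∨ ¬fog = True
        ¬busy = False
        ¬fog = True
      ¬net = True
    ¬(¬busy) = True
      ¬busy = False
Both conjuncts True, so the formula holds.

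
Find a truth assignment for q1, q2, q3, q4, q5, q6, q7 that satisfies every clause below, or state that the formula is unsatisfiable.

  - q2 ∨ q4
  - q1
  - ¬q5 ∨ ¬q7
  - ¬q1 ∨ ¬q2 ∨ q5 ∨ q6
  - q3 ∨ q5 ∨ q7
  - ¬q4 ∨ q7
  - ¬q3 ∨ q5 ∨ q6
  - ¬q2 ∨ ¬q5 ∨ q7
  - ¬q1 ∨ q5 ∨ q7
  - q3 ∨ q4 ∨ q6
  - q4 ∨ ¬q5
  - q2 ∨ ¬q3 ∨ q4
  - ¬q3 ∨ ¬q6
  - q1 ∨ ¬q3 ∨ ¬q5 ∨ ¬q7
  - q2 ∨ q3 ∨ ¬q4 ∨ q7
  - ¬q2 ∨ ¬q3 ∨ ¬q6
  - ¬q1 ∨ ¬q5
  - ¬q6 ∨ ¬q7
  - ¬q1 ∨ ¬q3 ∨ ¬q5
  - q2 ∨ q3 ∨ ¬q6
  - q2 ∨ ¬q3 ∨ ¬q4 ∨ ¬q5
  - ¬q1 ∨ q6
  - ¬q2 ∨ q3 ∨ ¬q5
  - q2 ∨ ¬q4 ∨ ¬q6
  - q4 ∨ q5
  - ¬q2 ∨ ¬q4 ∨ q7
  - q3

The formula is unsatisfiable.

Case q3 = True:
  (q1) forces q1 = True.
  (¬q3 ∨ ¬q6) forces q6 = False.
  Clause (¬q1 ∨ q6) is falsified — contradiction.
Case q3 = False:
  Clause (q3) is falsified — contradiction.
Both cases fail, so the formula is unsatisfiable.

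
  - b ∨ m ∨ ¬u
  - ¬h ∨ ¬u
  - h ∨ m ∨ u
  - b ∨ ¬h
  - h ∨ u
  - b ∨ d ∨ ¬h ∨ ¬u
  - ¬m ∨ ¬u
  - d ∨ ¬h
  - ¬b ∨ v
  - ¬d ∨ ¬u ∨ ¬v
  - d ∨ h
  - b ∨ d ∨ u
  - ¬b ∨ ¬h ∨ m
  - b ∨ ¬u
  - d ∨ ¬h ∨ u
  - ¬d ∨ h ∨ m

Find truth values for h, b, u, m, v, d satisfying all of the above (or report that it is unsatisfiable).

h: True, b: True, u: False, m: True, v: True, d: True

Set h = True.
  then (¬h ∨ ¬u) forces u = False.
  then (b ∨ ¬h) forces b = True.
  then (d ∨ ¬h) forces d = True.
  then (¬b ∨ v) forces v = True.
  then (¬b ∨ ¬h ∨ m) forces m = True.
All clauses satisfied.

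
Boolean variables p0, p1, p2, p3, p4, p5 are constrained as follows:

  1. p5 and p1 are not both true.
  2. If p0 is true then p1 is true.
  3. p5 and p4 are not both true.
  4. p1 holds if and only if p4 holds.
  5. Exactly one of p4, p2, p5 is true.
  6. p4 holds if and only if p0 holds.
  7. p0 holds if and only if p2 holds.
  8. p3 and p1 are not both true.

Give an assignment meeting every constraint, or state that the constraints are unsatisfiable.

p0=F, p1=F, p2=F, p3=T, p4=F, p5=T

  (1) p5=T, p1=F — not both ✓
  (2) p0=F ⇒ p1: vacuous ✓
  (3) p5=T, p4=F — not both ✓
  (4) p1=F, p4=F — same ✓
  (5) {p4, p2, p5}: 1 true — exactly one ✓
  (6) p4=F, p0=F — same ✓
  (7) p0=F, p2=F — same ✓
  (8) p3=T, p1=F — not both ✓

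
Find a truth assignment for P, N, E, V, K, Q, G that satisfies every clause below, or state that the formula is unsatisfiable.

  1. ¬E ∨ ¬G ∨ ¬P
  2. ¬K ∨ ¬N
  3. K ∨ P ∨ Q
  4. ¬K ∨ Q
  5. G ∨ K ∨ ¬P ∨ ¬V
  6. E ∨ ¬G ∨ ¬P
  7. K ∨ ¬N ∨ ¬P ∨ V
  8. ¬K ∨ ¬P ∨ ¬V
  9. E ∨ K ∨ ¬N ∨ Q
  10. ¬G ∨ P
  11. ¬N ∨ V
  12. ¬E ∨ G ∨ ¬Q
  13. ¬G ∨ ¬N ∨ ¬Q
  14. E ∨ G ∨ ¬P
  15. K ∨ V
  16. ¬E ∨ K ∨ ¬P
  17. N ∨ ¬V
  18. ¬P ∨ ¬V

P=F, N=T, E=F, V=T, K=F, Q=T, G=F

Set P = False.
  then (¬G ∨ P) forces G = False.
Set N = True.
  then (¬K ∨ ¬N) forces K = False.
  then (K ∨ P ∨ Q) forces Q = True.
  then (¬N ∨ V) forces V = True.
  then (¬E ∨ G ∨ ¬Q) forces E = False.
All clauses satisfied.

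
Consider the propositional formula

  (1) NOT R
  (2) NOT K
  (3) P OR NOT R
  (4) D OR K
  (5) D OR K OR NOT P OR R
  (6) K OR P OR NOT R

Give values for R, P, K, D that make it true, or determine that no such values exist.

R=F, P=T, K=F, D=T

Unit clause (NOT R) forces R = False.
Unit clause (NOT K) forces K = False.
In (D OR K) only D is left, so D = True.
Set P = True.
Check each clause:
  (NOT R): NOT R holds.
  (NOT K): NOT K holds.
  (P OR NOT R): P holds.
  (D OR K): D holds.
  (D OR K OR NOT P OR R): D holds.
  (K OR P OR NOT R): P holds.
All clauses satisfied.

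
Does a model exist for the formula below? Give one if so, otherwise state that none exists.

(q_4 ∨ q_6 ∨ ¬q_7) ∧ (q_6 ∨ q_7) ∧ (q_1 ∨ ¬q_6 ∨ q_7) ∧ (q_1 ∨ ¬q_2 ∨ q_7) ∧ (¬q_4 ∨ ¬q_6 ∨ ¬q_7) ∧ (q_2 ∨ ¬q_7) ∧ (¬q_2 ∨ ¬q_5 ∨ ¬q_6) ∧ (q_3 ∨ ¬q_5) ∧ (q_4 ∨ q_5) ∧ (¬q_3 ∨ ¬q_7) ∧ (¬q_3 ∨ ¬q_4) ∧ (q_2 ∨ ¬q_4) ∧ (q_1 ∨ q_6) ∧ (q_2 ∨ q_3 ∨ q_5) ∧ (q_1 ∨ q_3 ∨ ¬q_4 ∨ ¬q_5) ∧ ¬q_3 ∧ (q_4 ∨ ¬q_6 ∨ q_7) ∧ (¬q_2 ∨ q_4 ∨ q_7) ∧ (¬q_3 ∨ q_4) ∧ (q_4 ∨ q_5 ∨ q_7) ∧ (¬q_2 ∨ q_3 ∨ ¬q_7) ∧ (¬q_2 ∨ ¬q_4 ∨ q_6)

q_1 = True, q_2 = True, q_3 = False, q_4 = True, q_5 = False, q_6 = True, q_7 = False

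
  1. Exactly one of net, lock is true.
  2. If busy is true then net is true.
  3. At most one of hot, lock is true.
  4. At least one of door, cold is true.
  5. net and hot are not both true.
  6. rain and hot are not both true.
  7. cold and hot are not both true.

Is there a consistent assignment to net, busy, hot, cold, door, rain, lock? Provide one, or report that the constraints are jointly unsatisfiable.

net: True, busy: False, hot: False, cold: True, door: False, rain: False, lock: False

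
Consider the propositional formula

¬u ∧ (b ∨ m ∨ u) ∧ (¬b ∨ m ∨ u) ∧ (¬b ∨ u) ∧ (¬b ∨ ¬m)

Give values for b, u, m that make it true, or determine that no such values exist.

b=F, u=F, m=T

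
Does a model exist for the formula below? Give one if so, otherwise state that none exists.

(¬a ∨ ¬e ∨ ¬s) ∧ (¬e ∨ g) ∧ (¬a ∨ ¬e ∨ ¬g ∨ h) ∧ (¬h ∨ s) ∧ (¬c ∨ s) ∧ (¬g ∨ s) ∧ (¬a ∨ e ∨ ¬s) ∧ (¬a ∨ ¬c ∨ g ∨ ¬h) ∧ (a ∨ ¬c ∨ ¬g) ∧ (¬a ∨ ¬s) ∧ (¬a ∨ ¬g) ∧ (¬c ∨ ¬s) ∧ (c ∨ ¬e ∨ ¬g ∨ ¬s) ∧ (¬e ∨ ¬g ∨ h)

e=F, g=T, a=F, c=F, s=T, h=T

Try e = True:
  (¬e ∨ g) forces g = True.
  (¬g ∨ s) forces s = True.
  (¬a ∨ ¬e ∨ ¬s) forces a = False.
  (a ∨ ¬c ∨ ¬g) forces c = False.
  clause (c ∨ ¬e ∨ ¬g ∨ ¬s) is falsified — backtrack.
So e = False.
Set g = True.
  then (¬g ∨ s) forces s = True.
  then (¬a ∨ e ∨ ¬s) forces a = False.
  then (a ∨ ¬c ∨ ¬g) forces c = False.
Set h = True.
All clauses satisfied.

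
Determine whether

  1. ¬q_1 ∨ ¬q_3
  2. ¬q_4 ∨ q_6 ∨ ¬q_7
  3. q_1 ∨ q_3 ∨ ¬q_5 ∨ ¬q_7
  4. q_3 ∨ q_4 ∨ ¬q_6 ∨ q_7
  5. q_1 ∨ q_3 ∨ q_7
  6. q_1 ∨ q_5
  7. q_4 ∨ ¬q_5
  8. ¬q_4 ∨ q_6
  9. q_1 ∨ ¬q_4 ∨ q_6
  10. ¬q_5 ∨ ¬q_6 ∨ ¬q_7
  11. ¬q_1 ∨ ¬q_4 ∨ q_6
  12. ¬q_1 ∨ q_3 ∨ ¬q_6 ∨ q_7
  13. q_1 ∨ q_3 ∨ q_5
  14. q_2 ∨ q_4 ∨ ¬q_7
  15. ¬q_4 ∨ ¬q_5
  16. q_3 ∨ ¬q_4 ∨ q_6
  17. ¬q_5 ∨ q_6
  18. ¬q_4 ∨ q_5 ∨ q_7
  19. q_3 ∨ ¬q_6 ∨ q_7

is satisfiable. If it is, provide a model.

q_1=T, q_2=F, q_3=F, q_4=F, q_5=F, q_6=F, q_7=F

Try q_1 = False:
  (q_1 ∨ q_5) forces q_5 = True.
  (q_4 ∨ ¬q_5) forces q_4 = True.
  clause (¬q_4 ∨ ¬q_5) is falsified — backtrack.
So q_1 = True.
  then (¬q_1 ∨ ¬q_3) forces q_3 = False.
Set q_2 = False.
Set q_4 = False.
  then (q_4 ∨ ¬q_5) forces q_5 = False.
  then (q_2 ∨ q_4 ∨ ¬q_7) forces q_7 = False.
  then (q_3 ∨ ¬q_6 ∨ q_7) forces q_6 = False.
All clauses satisfied.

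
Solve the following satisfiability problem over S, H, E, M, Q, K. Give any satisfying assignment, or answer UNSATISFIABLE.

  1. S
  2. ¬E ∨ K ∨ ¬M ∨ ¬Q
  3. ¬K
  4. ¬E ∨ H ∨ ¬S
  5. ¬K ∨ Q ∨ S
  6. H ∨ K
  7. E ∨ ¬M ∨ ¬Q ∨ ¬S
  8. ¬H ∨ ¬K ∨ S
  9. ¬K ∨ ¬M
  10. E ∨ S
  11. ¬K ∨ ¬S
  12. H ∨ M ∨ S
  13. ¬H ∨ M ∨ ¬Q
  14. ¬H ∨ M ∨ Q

Unit clause (S) forces S = True.
Unit clause (¬K) forces K = False.
In (H ∨ K) only H is left, so H = True.
Set E = False.
Try M = False:
  (¬H ∨ M ∨ ¬Q) forces Q = False.
  clause (¬H ∨ M ∨ Q) is falsified — backtrack.
So M = True.
  then (E ∨ ¬M ∨ ¬Q ∨ ¬S) forces Q = False.
All clauses satisfied.

S=T; H=T; E=F; M=T; Q=F; K=F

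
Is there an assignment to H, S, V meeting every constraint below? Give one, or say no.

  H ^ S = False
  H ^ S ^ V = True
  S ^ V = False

H: True, S: True, V: True

H ^ S = T ^ T = False ✓
H ^ S ^ V = T ^ T ^ T = True ✓
S ^ V = T ^ T = False ✓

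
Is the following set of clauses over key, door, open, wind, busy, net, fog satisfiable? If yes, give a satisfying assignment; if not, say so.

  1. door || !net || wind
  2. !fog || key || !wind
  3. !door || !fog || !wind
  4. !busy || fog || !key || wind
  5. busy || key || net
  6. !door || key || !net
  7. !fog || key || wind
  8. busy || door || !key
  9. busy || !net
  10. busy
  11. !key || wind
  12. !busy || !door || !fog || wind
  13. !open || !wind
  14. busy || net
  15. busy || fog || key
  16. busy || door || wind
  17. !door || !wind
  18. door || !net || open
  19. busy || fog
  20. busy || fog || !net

Unit clause (busy) forces busy = True.
Set key = False.
Set door = False.
Set open = True.
  then (!open || !wind) forces wind = False.
  then (door || !net || wind) forces net = False.
  then (!fog || key || wind) forces fog = False.
All clauses satisfied.

key = False; door = False; open = True; wind = False; busy = True; net = False; fog = False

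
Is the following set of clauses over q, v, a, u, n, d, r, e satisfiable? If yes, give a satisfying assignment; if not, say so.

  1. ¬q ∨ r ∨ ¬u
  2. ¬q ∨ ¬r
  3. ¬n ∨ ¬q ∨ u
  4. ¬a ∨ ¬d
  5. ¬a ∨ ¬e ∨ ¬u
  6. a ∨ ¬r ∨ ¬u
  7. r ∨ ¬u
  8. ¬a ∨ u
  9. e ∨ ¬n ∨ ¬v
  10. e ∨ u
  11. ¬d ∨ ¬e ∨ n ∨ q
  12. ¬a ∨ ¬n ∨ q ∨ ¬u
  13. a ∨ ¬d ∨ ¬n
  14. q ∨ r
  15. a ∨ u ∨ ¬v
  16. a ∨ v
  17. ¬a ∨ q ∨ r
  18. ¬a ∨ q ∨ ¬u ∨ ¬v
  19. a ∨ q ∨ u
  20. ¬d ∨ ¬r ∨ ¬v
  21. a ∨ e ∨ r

Set q = False.
  then (q ∨ r) forces r = True.
Set v = False.
  then (a ∨ v) forces a = True.
  then (¬a ∨ ¬d) forces d = False.
  then (¬a ∨ u) forces u = True.
  then (¬a ∨ ¬n ∨ q ∨ ¬u) forces n = False.
  then (¬a ∨ ¬e ∨ ¬u) forces e = False.
All clauses satisfied.

q: False, v: False, a: True, u: True, n: False, d: False, r: True, e: False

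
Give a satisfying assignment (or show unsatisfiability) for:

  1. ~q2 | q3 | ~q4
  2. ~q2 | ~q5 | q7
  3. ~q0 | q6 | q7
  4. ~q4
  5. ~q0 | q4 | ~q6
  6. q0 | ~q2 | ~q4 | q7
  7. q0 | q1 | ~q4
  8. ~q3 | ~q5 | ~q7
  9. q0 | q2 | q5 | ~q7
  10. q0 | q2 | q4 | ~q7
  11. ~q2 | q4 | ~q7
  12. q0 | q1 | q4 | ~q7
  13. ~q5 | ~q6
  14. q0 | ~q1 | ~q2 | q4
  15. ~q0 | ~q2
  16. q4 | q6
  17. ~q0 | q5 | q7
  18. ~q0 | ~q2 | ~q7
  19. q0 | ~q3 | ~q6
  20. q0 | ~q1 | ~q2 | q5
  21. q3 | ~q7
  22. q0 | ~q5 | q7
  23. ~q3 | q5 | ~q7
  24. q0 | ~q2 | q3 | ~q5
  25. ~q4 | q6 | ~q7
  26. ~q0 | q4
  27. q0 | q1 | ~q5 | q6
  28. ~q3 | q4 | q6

Unit clause (~q4) forces q4 = False.
In (q4 | q6) only q6 is left, so q6 = True.
In (~q0 | q4) only ~q0 is left, so q0 = False.
In (~q5 | ~q6) only ~q5 is left, so q5 = False.
In (q0 | ~q3 | ~q6) only ~q3 is left, so q3 = False.
In (q3 | ~q7) only ~q7 is left, so q7 = False.
Set q1 = False.
Set q2 = False.
All clauses satisfied.

q0: False; q1: False; q2: False; q3: False; q4: False; q5: False; q6: True; q7: False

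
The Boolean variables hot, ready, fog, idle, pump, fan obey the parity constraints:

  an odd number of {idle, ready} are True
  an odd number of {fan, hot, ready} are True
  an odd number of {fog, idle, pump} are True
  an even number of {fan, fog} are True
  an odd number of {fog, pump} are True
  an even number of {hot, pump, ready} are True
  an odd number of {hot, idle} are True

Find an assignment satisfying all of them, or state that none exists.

hot=T, ready=T, fog=T, idle=F, pump=F, fan=T

{idle, ready}: 1 true → odd ✓
{fan, hot, ready}: 3 true → odd ✓
{fog, idle, pump}: 1 true → odd ✓
{fan, fog}: 2 true → even ✓
{fog, pump}: 1 true → odd ✓
{hot, pump, ready}: 2 true → even ✓
{hot, idle}: 1 true → odd ✓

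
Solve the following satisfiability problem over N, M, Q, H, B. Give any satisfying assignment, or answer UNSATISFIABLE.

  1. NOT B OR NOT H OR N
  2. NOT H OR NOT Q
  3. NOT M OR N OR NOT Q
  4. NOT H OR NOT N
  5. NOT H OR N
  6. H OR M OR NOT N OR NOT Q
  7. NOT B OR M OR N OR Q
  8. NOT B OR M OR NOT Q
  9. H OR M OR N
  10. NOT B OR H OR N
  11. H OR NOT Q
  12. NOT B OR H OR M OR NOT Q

N = True, M = False, Q = False, H = False, B = False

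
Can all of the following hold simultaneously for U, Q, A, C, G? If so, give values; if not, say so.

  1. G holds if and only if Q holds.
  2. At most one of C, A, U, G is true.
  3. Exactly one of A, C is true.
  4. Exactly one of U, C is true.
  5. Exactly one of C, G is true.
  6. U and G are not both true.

U = False, Q = False, A = False, C = True, G = False

  (1) G=F, Q=F — same ✓
  (2) {C, A, U, G}: 1 true — at most one ✓
  (3) {A, C}: 1 true — exactly one ✓
  (4) {U, C}: 1 true — exactly one ✓
  (5) {C, G}: 1 true — exactly one ✓
  (6) U=F, G=F — not both ✓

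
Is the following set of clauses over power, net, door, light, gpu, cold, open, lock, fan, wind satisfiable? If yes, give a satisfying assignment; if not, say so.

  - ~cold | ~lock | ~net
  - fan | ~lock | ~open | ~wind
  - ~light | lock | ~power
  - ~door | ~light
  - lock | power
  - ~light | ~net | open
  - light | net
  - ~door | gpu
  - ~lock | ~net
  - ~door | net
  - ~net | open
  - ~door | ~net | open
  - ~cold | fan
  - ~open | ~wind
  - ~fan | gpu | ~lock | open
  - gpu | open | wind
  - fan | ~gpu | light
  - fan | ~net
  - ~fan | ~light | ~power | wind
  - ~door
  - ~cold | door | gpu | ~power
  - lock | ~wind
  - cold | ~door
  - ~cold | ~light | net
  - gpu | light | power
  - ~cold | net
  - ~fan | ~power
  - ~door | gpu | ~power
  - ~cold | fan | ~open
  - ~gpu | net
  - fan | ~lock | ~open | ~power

power = False, net = False, door = False, light = True, gpu = False, cold = False, open = False, lock = True, fan = False, wind = True

Unit clause (~door) forces door = False.
Set power = False.
  then (lock | power) forces lock = True.
  then (~lock | ~net) forces net = False.
  then (~cold | net) forces cold = False.
  then (~gpu | net) forces gpu = False.
  then (light | net) forces light = True.
Set open = False.
  then (~fan | gpu | ~lock | open) forces fan = False.
  then (gpu | open | wind) forces wind = True.
All clauses satisfied.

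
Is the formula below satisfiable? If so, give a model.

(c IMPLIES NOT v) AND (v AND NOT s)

s=F, c=F, v=T

  c IMPLIES NOT v = True
    NOT v = False
  v AND NOT s = True
    NOT s = True
Both conjuncts True, so the formula holds.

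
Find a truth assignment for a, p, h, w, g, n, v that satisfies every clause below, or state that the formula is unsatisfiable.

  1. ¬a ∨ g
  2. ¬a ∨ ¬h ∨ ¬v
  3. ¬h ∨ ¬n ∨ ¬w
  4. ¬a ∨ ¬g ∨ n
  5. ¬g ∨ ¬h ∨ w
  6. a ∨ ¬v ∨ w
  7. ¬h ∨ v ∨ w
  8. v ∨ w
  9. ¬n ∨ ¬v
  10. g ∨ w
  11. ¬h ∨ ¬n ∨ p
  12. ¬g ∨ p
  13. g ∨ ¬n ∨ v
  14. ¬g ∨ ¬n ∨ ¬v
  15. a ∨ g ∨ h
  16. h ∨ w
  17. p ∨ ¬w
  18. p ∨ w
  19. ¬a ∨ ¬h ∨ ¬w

a: False, p: True, h: False, w: True, g: True, n: True, v: False

Set a = False.
Set p = True.
Set h = False.
  then (a ∨ g ∨ h) forces g = True.
  then (h ∨ w) forces w = True.
Set n = True.
  then (¬n ∨ ¬v) forces v = False.
All clauses satisfied.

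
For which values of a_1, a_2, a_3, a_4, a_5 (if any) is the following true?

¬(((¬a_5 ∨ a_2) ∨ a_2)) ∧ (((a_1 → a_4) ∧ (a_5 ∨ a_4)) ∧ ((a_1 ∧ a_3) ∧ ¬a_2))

a_1 = True, a_2 = False, a_3 = True, a_4 = True, a_5 = True

  ¬(((¬a_5 ∨ a_2) ∨ a_2)) = True
    (¬a_5 ∨ a_2) ∨ a_2 = False
      ¬a_5 ∨ a_2 = False
        ¬a_5 = False
  ((a_1 → a_4) ∧ (a_5 ∨ a_4)) ∧ ((a_1 ∧ a_3) ∧ ¬a_2) = True
    (a_1 → a_4) ∧ (a_5 ∨ a_4) = True
      a_1 → a_4 = True
      a_5 ∨ a_4 = True
    (a_1 ∧ a_3) ∧ ¬a_2 = True
      a_1 ∧ a_3 = True
      ¬a_2 = True
Both conjuncts True, so the formula holds.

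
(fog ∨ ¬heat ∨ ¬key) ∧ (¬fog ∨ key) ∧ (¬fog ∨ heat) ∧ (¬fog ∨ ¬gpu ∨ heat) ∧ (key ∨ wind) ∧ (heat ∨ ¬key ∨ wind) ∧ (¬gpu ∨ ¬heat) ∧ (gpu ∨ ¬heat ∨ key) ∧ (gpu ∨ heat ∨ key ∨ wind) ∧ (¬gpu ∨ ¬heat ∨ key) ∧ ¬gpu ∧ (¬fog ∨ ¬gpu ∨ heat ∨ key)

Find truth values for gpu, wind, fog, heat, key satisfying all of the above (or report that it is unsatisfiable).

gpu = False, wind = False, fog = True, heat = True, key = True

Unit clause (¬gpu) forces gpu = False.
Set wind = False.
  then (key ∨ wind) forces key = True.
  then (heat ∨ ¬key ∨ wind) forces heat = True.
  then (fog ∨ ¬heat ∨ ¬key) forces fog = True.
All clauses satisfied.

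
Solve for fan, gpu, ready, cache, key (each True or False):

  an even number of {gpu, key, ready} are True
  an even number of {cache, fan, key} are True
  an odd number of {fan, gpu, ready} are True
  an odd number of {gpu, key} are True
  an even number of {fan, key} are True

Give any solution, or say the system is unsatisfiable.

No satisfying assignment exists.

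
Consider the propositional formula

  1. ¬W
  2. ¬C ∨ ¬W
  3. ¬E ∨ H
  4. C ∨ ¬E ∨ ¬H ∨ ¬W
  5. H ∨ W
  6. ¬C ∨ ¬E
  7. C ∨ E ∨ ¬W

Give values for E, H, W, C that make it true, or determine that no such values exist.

Unit clause (¬W) forces W = False.
In (H ∨ W) only H is left, so H = True.
Set E = False.
Set C = False.
All clauses satisfied.

E=F, H=T, W=F, C=F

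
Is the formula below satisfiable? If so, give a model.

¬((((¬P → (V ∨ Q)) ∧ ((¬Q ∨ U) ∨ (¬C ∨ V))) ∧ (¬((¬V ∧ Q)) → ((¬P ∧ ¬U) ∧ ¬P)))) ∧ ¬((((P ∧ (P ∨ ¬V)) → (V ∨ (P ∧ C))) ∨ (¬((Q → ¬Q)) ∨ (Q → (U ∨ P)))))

The conjunct ¬((((P ∧ (P ∨ ¬V)) → (V ∨ (P ∧ C))) ∨ (¬((Q → ¬Q)) ∨ (Q → (U ∨ P))))) is unsatisfiable on its own:
  Q = True: this becomes ¬((((P ∧ (P ∨ ¬V)) → (V ∨ (P ∧ C))) ∨ True)) = False.
  Q = False: this becomes ¬((((P ∧ (P ∨ ¬V)) → (V ∨ (P ∧ C))) ∨ True)) = False.
So the whole conjunction is unsatisfiable.

Unsatisfiable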